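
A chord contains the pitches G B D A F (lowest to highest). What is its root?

G, B, D, A, F are the tones of a G dominant ninth chord (G–B–D–F–A), making G the root.

G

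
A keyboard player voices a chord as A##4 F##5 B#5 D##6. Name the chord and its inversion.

B# major seventh, third inversion

The distinct note names are A##, F##, B#, D##. Stacked in thirds they read B#–D##–F##–A##, which is a major seventh chord on B#.
A## is the seventh of B# major seventh; seventh in the bass means third inversion (figured bass 4/2).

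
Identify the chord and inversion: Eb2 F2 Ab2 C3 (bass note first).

The distinct note names are Eb, F, Ab, C. Stacked in thirds they read F–Ab–C–Eb, which is a minor seventh chord on F.
Eb is the seventh of F minor seventh; seventh in the bass means third inversion (figured bass 4/2).

F minor seventh, third inversion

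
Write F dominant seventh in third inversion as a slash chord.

Third inversion of F dominant seventh has the seventh (Eb) in the bass. As a slash chord: F7/Eb.

F7/Eb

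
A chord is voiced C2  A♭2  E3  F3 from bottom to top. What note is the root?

F

The distinct letter names are C, Ab, E, F. Arranged as a stack of thirds they read F–Ab–C–E, so F is the root (an F minor-major seventh chord).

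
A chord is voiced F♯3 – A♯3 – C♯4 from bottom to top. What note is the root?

The distinct letter names are F#, A#, C#. Arranged as a stack of thirds they read F#–A#–C#, so F# is the root (an F# major triad).

F#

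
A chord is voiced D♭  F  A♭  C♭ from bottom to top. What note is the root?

The distinct letter names are Db, F, Ab, Cb. Arranged as a stack of thirds they read Db–F–Ab–Cb, so Db is the root (a Db dominant seventh chord).

Db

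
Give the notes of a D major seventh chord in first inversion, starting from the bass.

Spelling D major seventh: D–F#–A–C#. In first inversion the third is bass, giving F#, A, C#, D from the bottom.

F#, A, C#, D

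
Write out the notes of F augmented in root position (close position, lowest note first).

F, A, C#

Spelling F augmented: F–A–C#. In root position the root is bass, giving F, A, C# from the bottom.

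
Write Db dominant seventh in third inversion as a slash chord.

Db7/Cb

Third inversion of Db dominant seventh has the seventh (Cb) in the bass. As a slash chord: Db7/Cb.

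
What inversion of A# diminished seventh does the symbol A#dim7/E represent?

A#dim7/E means A# diminished seventh with E in the bass. E is the fifth of A# diminished seventh (A#–C#–E–G), so this is second inversion.

second inversion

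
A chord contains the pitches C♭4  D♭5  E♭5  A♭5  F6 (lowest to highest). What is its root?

Cb, Db, Eb, Ab, F are the tones of a Db dominant ninth chord (Db–F–Ab–Cb–Eb), making Db the root.

Db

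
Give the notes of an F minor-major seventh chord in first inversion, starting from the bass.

Ab, C, E, F

F minor-major seventh is F–Ab–C–E. First inversion puts the third (Ab) in the bass, with the remaining tones above: Ab, C, E, F.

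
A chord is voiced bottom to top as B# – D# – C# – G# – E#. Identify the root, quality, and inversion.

C# major ninth, third inversion

The distinct note names are B#, D#, C#, G#, E#. Stacked in thirds they read C#–E#–G#–B#–D#, which is a major ninth chord on C#.
The lowest note is B#, the seventh of the chord, so this is third inversion.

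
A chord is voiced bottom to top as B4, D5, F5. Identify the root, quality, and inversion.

The distinct note names are B, D, F. Stacked in thirds they read B–D–F, which is a diminished triad on B.
The lowest note is B, the root of the chord, so this is root position (figured bass 5/3).

B diminished, root position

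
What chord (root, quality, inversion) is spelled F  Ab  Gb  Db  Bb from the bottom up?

The distinct note names are F, Ab, Gb, Db, Bb. Stacked in thirds they read Gb–Bb–Db–F–Ab, which is a major ninth chord on Gb.
F is the seventh of Gb major ninth; seventh in the bass means third inversion.

Gb major ninth, third inversion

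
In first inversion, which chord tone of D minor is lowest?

F

The third of D minor (D–F–A) is F; that is the bass in first inversion.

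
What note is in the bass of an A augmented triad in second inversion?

E#

In second inversion the fifth is lowest. For A augmented (A–C#–E#) that is E#.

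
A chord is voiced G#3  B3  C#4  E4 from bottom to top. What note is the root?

G#, B, C#, E are the tones of a C# minor seventh chord (C#–E–G#–B), making C# the root.

C#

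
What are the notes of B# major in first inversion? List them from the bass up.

D##, F##, B#

B# major is B#–D##–F##. First inversion puts the third (D##) in the bass, with the remaining tones above: D##, F##, B#.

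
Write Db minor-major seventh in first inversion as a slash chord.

Dbm(maj7)/Fb

First inversion of Db minor-major seventh has the third (Fb) in the bass. As a slash chord: Dbm(maj7)/Fb.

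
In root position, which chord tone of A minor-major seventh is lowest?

A

In root position the root is lowest. For A minor-major seventh (A–C–E–G#) that is A.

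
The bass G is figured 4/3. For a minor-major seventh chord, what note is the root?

C

The figures 4/3 mean the fifth of the chord is in the bass. If G is the fifth of a minor-major seventh chord, the root is C (chord tones C–Eb–G–B).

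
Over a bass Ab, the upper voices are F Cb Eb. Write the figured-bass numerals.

The notes Ab, F, Cb, Eb stack in thirds as F–Ab–Cb–Eb — an F half-diminished seventh chord. The bass Ab is the third, so this is first inversion: figured 6/5.

6/5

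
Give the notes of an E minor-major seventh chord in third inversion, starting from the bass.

D#, E, G, B

E minor-major seventh is E–G–B–D#. Third inversion puts the seventh (D#) in the bass, with the remaining tones above: D#, E, G, B.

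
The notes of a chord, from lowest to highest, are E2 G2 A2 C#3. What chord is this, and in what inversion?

A dominant seventh, second inversion

Reducing to letter names: E, G, A, C#. These stack in thirds as A–C#–E–G — an A dominant seventh chord.
The lowest note is E, the fifth of the chord, so this is second inversion (figured bass 4/3).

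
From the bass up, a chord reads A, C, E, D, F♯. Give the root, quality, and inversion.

D dominant ninth, second inversion

The distinct note names are A, C, E, D, F#. Stacked in thirds they read D–F#–A–C–E, which is a dominant ninth chord on D.
The lowest note is A, the fifth of the chord, so this is second inversion.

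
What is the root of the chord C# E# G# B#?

C#

C#, E#, G#, B# are the tones of a C# major seventh chord (C#–E#–G#–B#), making C# the root.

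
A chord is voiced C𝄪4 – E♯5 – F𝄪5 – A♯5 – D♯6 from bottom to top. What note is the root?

D#

C##, E#, F##, A#, D# are the tones of a D# major ninth chord (D#–F##–A#–C##–E#), making D# the root.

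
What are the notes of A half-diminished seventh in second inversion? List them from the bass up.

Eb, G, A, C

The chord tones are A–C–Eb–G. With the fifth (Eb) lowest for second inversion: Eb, G, A, C.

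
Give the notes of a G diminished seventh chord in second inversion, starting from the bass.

G diminished seventh is G–Bb–Db–Fb. Second inversion puts the fifth (Db) in the bass, with the remaining tones above: Db, Fb, G, Bb.

Db, Fb, G, Bb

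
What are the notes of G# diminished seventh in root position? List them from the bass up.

G# diminished seventh is G#–B–D–F. Root position puts the root (G#) in the bass, with the remaining tones above: G#, B, D, F.

G#, B, D, F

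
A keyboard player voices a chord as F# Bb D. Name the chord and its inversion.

The pitch classes F#, Bb, D arrange in thirds as Bb–D–F#: a Bb augmented triad.
F# is the fifth of Bb augmented; fifth in the bass means second inversion (figured bass 6/4).

Bb augmented, second inversion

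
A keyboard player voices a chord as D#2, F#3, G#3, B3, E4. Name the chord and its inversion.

E major ninth, third inversion

The pitch classes D#, F#, G#, B, E arrange in thirds as E–G#–B–D#–F#: an E major ninth chord.
The lowest note is D#, the seventh of the chord, so this is third inversion.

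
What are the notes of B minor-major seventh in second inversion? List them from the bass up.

F#, A#, B, D

B minor-major seventh is B–D–F#–A#. Second inversion puts the fifth (F#) in the bass, with the remaining tones above: F#, A#, B, D.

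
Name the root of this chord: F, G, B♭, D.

G

Reordering F, G, Bb, D into stacked thirds gives G–Bb–D–F; the bottom of that stack, G, is the root.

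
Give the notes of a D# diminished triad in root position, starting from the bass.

D# diminished is D#–F#–A. Root position puts the root (D#) in the bass, with the remaining tones above: D#, F#, A.

D#, F#, A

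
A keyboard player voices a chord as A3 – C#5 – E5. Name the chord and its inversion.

The pitch classes A, C#, E arrange in thirds as A–C#–E: an A major triad.
With the root (A) in the bass, the chord is in root position (figured bass 5/3).

A major, root position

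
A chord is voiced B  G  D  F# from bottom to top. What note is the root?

G

B, G, D, F# are the tones of a G major seventh chord (G–B–D–F#), making G the root.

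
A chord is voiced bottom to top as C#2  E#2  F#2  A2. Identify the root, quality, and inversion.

F# minor-major seventh, second inversion

The distinct note names are C#, E#, F#, A. Stacked in thirds they read F#–A–C#–E#, which is a minor-major seventh chord on F#.
The lowest note is C#, the fifth of the chord, so this is second inversion (figured bass 4/3).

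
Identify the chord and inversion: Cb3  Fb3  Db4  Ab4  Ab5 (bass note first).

The pitch classes Cb, Fb, Db, Ab arrange in thirds as Db–Fb–Ab–Cb: a Db minor seventh chord.
The lowest note is Cb, the seventh of the chord, so this is third inversion (figured bass 4/2).

Db minor seventh, third inversion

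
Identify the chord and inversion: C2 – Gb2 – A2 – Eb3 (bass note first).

A diminished seventh, first inversion

The pitch classes C, Gb, A, Eb arrange in thirds as A–C–Eb–Gb: an A diminished seventh chord.
With the third (C) in the bass, the chord is in first inversion (figured bass 6/5).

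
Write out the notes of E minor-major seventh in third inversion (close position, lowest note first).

D#, E, G, B

Spelling E minor-major seventh: E–G–B–D#. In third inversion the seventh is bass, giving D#, E, G, B from the bottom.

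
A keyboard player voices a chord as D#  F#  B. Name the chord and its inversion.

B major, first inversion

The distinct note names are D#, F#, B. Stacked in thirds they read B–D#–F#, which is a major triad on B.
With the third (D#) in the bass, the chord is in first inversion (figured bass 6).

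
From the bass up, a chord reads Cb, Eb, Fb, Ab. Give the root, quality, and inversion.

The pitch classes Cb, Eb, Fb, Ab arrange in thirds as Fb–Ab–Cb–Eb: an Fb major seventh chord.
With the fifth (Cb) in the bass, the chord is in second inversion (figured bass 4/3).

Fb major seventh, second inversion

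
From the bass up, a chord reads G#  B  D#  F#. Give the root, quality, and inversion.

Reducing to letter names: G#, B, D#, F#. These stack in thirds as G#–B–D#–F# — a G# minor seventh chord.
The lowest note is G#, the root of the chord, so this is root position (figured bass 7).

G# minor seventh, root position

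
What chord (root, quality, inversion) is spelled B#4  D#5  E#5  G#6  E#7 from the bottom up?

E# minor seventh, second inversion

The distinct note names are B#, D#, E#, G#. Stacked in thirds they read E#–G#–B#–D#, which is a minor seventh chord on E#.
The lowest note is B#, the fifth of the chord, so this is second inversion (figured bass 4/3).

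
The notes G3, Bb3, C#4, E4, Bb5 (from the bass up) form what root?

C#

Reordering G, Bb, C#, E into stacked thirds gives C#–E–G–Bb; the bottom of that stack, C#, is the root.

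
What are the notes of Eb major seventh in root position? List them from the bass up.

Eb, G, Bb, D

The chord tones are Eb–G–Bb–D. With the root (Eb) lowest for root position: Eb, G, Bb, D.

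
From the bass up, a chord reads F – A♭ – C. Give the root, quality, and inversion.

F minor, root position

Reducing to letter names: F, Ab, C. These stack in thirds as F–Ab–C — an F minor triad.
The lowest note is F, the root of the chord, so this is root position (figured bass 5/3).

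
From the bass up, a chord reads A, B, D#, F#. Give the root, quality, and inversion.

The distinct note names are A, B, D#, F#. Stacked in thirds they read B–D#–F#–A, which is a dominant seventh chord on B.
A is the seventh of B dominant seventh; seventh in the bass means third inversion (figured bass 4/2).

B dominant seventh, third inversion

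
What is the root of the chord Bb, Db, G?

G

Reordering Bb, Db, G into stacked thirds gives G–Bb–Db; the bottom of that stack, G, is the root.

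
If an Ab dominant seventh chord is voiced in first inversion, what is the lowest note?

C

In first inversion the third is lowest. For Ab dominant seventh (Ab–C–Eb–Gb) that is C.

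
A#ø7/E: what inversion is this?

A#ø7/E means A# half-diminished seventh with E in the bass. E is the fifth of A# half-diminished seventh (A#–C#–E–G#), so this is second inversion.

second inversion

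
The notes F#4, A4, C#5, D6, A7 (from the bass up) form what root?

D

Reordering F#, A, C#, D into stacked thirds gives D–F#–A–C#; the bottom of that stack, D, is the root.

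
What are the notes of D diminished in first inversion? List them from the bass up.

The chord tones are D–F–Ab. With the third (F) lowest for first inversion: F, Ab, D.

F, Ab, D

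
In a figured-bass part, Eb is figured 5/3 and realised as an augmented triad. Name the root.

The figures 5/3 mean the root of the chord is in the bass. If Eb is the root of an augmented triad, the root is Eb (chord tones Eb–G–B).

Eb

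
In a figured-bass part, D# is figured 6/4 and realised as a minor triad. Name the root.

G#

The figures 6/4 mean the fifth of the chord is in the bass. If D# is the fifth of a minor triad, the root is G# (chord tones G#–B–D#).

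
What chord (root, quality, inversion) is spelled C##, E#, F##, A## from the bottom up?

The distinct note names are C##, E#, F##, A##. Stacked in thirds they read F##–A##–C##–E#, which is a dominant seventh chord on F##.
C## is the fifth of F## dominant seventh; fifth in the bass means second inversion (figured bass 4/3).

F## dominant seventh, second inversion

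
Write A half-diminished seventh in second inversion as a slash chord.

Aø7/Eb

Second inversion of A half-diminished seventh has the fifth (Eb) in the bass. As a slash chord: Aø7/Eb.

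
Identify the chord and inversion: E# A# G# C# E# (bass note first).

The pitch classes E#, A#, G#, C# arrange in thirds as A#–C#–E#–G#: an A# minor seventh chord.
The lowest note is E#, the fifth of the chord, so this is second inversion (figured bass 4/3).

A# minor seventh, second inversion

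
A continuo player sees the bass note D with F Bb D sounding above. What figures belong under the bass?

The notes D, F, Bb stack in thirds as Bb–D–F — a Bb major triad. The bass D is the third, so this is first inversion: figured 6.

6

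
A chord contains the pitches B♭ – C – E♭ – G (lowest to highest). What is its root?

C

The distinct letter names are Bb, C, Eb, G. Arranged as a stack of thirds they read C–Eb–G–Bb, so C is the root (a C minor seventh chord).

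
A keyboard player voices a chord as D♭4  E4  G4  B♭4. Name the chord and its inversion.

Reducing to letter names: Db, E, G, Bb. These stack in thirds as E–G–Bb–Db — an E diminished seventh chord.
Db is the seventh of E diminished seventh; seventh in the bass means third inversion (figured bass 4/2).

E diminished seventh, third inversion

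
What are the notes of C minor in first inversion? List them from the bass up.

Eb, G, C

The chord tones are C–Eb–G. With the third (Eb) lowest for first inversion: Eb, G, C.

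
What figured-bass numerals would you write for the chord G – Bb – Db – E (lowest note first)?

6/5

The notes G, Bb, Db, E stack in thirds as E–G–Bb–Db — an E diminished seventh chord. The bass G is the third, so this is first inversion: figured 6/5.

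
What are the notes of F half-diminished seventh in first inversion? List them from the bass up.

Ab, Cb, Eb, F

F half-diminished seventh is F–Ab–Cb–Eb. First inversion puts the third (Ab) in the bass, with the remaining tones above: Ab, Cb, Eb, F.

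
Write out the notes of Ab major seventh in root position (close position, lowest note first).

The chord tones are Ab–C–Eb–G. With the root (Ab) lowest for root position: Ab, C, Eb, G.

Ab, C, Eb, G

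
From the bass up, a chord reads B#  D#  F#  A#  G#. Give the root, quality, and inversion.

G# dominant ninth, first inversion

The pitch classes B#, D#, F#, A#, G# arrange in thirds as G#–B#–D#–F#–A#: a G# dominant ninth chord.
With the third (B#) in the bass, the chord is in first inversion.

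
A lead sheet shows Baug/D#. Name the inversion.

Baug/D# means B augmented with D# in the bass. D# is the third of B augmented (B–D#–F##), so this is first inversion.

first inversion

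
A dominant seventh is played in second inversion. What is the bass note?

In second inversion the fifth is lowest. For A dominant seventh (A–C#–E–G) that is E.

E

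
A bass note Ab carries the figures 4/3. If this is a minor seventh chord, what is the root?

Db

The figures 4/3 mean the fifth of the chord is in the bass. If Ab is the fifth of a minor seventh chord, the root is Db (chord tones Db–Fb–Ab–Cb).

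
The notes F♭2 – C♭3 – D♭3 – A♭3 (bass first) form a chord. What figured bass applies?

6/5

The notes Fb, Cb, Db, Ab stack in thirds as Db–Fb–Ab–Cb — a Db minor seventh chord. The bass Fb is the third, so this is first inversion: figured 6/5.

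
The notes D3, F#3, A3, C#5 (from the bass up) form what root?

Reordering D, F#, A, C# into stacked thirds gives D–F#–A–C#; the bottom of that stack, D, is the root.

D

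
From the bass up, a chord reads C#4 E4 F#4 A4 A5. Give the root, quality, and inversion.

F# minor seventh, second inversion

The distinct note names are C#, E, F#, A. Stacked in thirds they read F#–A–C#–E, which is a minor seventh chord on F#.
With the fifth (C#) in the bass, the chord is in second inversion (figured bass 4/3).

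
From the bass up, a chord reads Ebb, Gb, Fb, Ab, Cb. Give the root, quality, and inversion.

Fb dominant ninth, third inversion

The distinct note names are Ebb, Gb, Fb, Ab, Cb. Stacked in thirds they read Fb–Ab–Cb–Ebb–Gb, which is a dominant ninth chord on Fb.
The lowest note is Ebb, the seventh of the chord, so this is third inversion.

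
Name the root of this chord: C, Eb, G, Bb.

C

Reordering C, Eb, G, Bb into stacked thirds gives C–Eb–G–Bb; the bottom of that stack, C, is the root.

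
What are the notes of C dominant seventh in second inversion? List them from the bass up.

G, Bb, C, E

C dominant seventh is C–E–G–Bb. Second inversion puts the fifth (G) in the bass, with the remaining tones above: G, Bb, C, E.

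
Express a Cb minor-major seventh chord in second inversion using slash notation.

Cbm(maj7)/Gb

Second inversion of Cb minor-major seventh has the fifth (Gb) in the bass. As a slash chord: Cbm(maj7)/Gb.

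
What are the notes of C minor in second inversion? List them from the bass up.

G, C, Eb

Spelling C minor: C–Eb–G. In second inversion the fifth is bass, giving G, C, Eb from the bottom.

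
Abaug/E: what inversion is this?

Abaug/E means Ab augmented with E in the bass. E is the fifth of Ab augmented (Ab–C–E), so this is second inversion.

second inversion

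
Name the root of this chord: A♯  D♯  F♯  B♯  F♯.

Reordering A#, D#, F#, B# into stacked thirds gives B#–D#–F#–A#; the bottom of that stack, B#, is the root.

B#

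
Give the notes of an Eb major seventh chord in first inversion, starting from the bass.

Spelling Eb major seventh: Eb–G–Bb–D. In first inversion the third is bass, giving G, Bb, D, Eb from the bottom.

G, Bb, D, Eb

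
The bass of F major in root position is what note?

F

F major is F–A–C. Root position places the root in the bass: F.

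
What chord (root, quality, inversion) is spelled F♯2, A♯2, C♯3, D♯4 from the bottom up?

D# minor seventh, first inversion

The distinct note names are F#, A#, C#, D#. Stacked in thirds they read D#–F#–A#–C#, which is a minor seventh chord on D#.
The lowest note is F#, the third of the chord, so this is first inversion (figured bass 6/5).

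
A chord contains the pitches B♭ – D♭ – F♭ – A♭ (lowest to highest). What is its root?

Bb

Reordering Bb, Db, Fb, Ab into stacked thirds gives Bb–Db–Fb–Ab; the bottom of that stack, Bb, is the root.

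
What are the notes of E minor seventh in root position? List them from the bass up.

E, G, B, D

The chord tones are E–G–B–D. With the root (E) lowest for root position: E, G, B, D.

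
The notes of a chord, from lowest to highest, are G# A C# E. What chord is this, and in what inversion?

The distinct note names are G#, A, C#, E. Stacked in thirds they read A–C#–E–G#, which is a major seventh chord on A.
With the seventh (G#) in the bass, the chord is in third inversion (figured bass 4/2).

A major seventh, third inversion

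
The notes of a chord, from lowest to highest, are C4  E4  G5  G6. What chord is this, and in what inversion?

The distinct note names are C, E, G. Stacked in thirds they read C–E–G, which is a major triad on C.
With the root (C) in the bass, the chord is in root position (figured bass 5/3).

C major, root position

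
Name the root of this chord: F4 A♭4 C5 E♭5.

F, Ab, C, Eb are the tones of an F minor seventh chord (F–Ab–C–Eb), making F the root.

F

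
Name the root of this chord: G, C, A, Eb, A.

G, C, A, Eb are the tones of an A half-diminished seventh chord (A–C–Eb–G), making A the root.

A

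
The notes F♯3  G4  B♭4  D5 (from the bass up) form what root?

G

The distinct letter names are F#, G, Bb, D. Arranged as a stack of thirds they read G–Bb–D–F#, so G is the root (a G minor-major seventh chord).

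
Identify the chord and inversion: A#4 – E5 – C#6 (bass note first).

The pitch classes A#, E, C# arrange in thirds as A#–C#–E: an A# diminished triad.
The lowest note is A#, the root of the chord, so this is root position (figured bass 5/3).

A# diminished, root position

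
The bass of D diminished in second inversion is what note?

Ab

In second inversion the fifth is lowest. For D diminished (D–F–Ab) that is Ab.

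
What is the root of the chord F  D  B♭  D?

Bb

Reordering F, D, Bb into stacked thirds gives Bb–D–F; the bottom of that stack, Bb, is the root.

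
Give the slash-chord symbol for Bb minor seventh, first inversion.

Bbm7/Db

First inversion of Bb minor seventh has the third (Db) in the bass. As a slash chord: Bbm7/Db.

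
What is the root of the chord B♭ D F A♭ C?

Reordering Bb, D, F, Ab, C into stacked thirds gives Bb–D–F–Ab–C; the bottom of that stack, Bb, is the root.

Bb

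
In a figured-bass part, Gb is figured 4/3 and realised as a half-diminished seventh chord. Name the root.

The figures 4/3 mean the fifth of the chord is in the bass. If Gb is the fifth of a half-diminished seventh chord, the root is C (chord tones C–Eb–Gb–Bb).

C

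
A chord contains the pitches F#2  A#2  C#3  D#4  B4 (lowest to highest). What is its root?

The distinct letter names are F#, A#, C#, D#, B. Arranged as a stack of thirds they read B–D#–F#–A#–C#, so B is the root (a B major ninth chord).

B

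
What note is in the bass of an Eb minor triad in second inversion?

Eb minor is Eb–Gb–Bb. Second inversion places the fifth in the bass: Bb.

Bb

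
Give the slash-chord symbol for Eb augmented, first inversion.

Ebaug/G

First inversion of Eb augmented has the third (G) in the bass. As a slash chord: Ebaug/G.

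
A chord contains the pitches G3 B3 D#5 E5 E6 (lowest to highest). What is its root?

E

Reordering G, B, D#, E into stacked thirds gives E–G–B–D#; the bottom of that stack, E, is the root.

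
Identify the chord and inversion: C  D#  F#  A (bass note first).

D# diminished seventh, third inversion

The distinct note names are C, D#, F#, A. Stacked in thirds they read D#–F#–A–C, which is a diminished seventh chord on D#.
C is the seventh of D# diminished seventh; seventh in the bass means third inversion (figured bass 4/2).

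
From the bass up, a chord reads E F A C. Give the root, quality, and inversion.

The distinct note names are E, F, A, C. Stacked in thirds they read F–A–C–E, which is a major seventh chord on F.
The lowest note is E, the seventh of the chord, so this is third inversion (figured bass 4/2).

F major seventh, third inversion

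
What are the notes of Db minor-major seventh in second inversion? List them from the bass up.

Db minor-major seventh is Db–Fb–Ab–C. Second inversion puts the fifth (Ab) in the bass, with the remaining tones above: Ab, C, Db, Fb.

Ab, C, Db, Fb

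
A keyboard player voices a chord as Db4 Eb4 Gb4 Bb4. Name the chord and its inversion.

The pitch classes Db, Eb, Gb, Bb arrange in thirds as Eb–Gb–Bb–Db: an Eb minor seventh chord.
The lowest note is Db, the seventh of the chord, so this is third inversion (figured bass 4/2).

Eb minor seventh, third inversion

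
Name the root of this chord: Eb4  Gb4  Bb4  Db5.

Eb

Eb, Gb, Bb, Db are the tones of an Eb minor seventh chord (Eb–Gb–Bb–Db), making Eb the root.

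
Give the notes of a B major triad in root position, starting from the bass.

Spelling B major: B–D#–F#. In root position the root is bass, giving B, D#, F# from the bottom.

B, D#, F#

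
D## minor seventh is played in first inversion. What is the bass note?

F##

D## minor seventh is D##–F##–A##–C##. First inversion places the third in the bass: F##.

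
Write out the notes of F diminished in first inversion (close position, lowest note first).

Ab, Cb, F

The chord tones are F–Ab–Cb. With the third (Ab) lowest for first inversion: Ab, Cb, F.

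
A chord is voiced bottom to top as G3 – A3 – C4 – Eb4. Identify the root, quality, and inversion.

The pitch classes G, A, C, Eb arrange in thirds as A–C–Eb–G: an A half-diminished seventh chord.
With the seventh (G) in the bass, the chord is in third inversion (figured bass 4/2).

A half-diminished seventh, third inversion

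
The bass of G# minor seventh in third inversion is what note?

G# minor seventh is G#–B–D#–F#. Third inversion places the seventh in the bass: F#.

F#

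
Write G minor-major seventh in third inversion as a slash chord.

Third inversion of G minor-major seventh has the seventh (F#) in the bass. As a slash chord: Gm(maj7)/F#.

Gm(maj7)/F#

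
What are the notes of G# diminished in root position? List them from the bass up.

The chord tones are G#–B–D. With the root (G#) lowest for root position: G#, B, D.

G#, B, D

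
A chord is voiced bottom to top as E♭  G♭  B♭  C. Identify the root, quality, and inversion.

C half-diminished seventh, first inversion

The pitch classes Eb, Gb, Bb, C arrange in thirds as C–Eb–Gb–Bb: a C half-diminished seventh chord.
With the third (Eb) in the bass, the chord is in first inversion (figured bass 6/5).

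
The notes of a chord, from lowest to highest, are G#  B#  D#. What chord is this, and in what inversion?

G# major, root position

The distinct note names are G#, B#, D#. Stacked in thirds they read G#–B#–D#, which is a major triad on G#.
The lowest note is G#, the root of the chord, so this is root position (figured bass 5/3).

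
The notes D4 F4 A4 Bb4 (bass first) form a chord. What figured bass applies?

The notes D, F, A, Bb stack in thirds as Bb–D–F–A — a Bb major seventh chord. The bass D is the third, so this is first inversion: figured 6/5.

6/5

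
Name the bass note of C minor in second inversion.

In second inversion the fifth is lowest. For C minor (C–Eb–G) that is G.

G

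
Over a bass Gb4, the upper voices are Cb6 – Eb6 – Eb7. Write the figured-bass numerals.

The notes Gb, Cb, Eb stack in thirds as Cb–Eb–Gb — a Cb major triad. The bass Gb is the fifth, so this is second inversion: figured 6/4.

6/4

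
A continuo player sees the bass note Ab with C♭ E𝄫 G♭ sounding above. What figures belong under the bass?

7

The notes Ab, Cb, Ebb, Gb stack in thirds as Ab–Cb–Ebb–Gb — an Ab half-diminished seventh chord. The bass Ab is the root, so this is root position: figured 7.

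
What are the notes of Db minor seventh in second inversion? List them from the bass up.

The chord tones are Db–Fb–Ab–Cb. With the fifth (Ab) lowest for second inversion: Ab, Cb, Db, Fb.

Ab, Cb, Db, Fb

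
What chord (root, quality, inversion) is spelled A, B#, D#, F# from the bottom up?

B# diminished seventh, third inversion

Reducing to letter names: A, B#, D#, F#. These stack in thirds as B#–D#–F#–A — a B# diminished seventh chord.
A is the seventh of B# diminished seventh; seventh in the bass means third inversion (figured bass 4/2).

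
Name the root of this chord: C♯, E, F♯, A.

Reordering C#, E, F#, A into stacked thirds gives F#–A–C#–E; the bottom of that stack, F#, is the root.

F#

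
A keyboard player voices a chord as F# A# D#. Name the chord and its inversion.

D# minor, first inversion

Reducing to letter names: F#, A#, D#. These stack in thirds as D#–F#–A# — a D# minor triad.
F# is the third of D# minor; third in the bass means first inversion (figured bass 6).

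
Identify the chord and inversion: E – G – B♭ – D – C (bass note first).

The distinct note names are E, G, Bb, D, C. Stacked in thirds they read C–E–G–Bb–D, which is a dominant ninth chord on C.
The lowest note is E, the third of the chord, so this is first inversion.

C dominant ninth, first inversion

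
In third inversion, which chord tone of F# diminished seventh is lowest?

The seventh of F# diminished seventh (F#–A–C–Eb) is Eb; that is the bass in third inversion.

Eb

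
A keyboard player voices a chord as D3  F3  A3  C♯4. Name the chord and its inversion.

D minor-major seventh, root position

The pitch classes D, F, A, C# arrange in thirds as D–F–A–C#: a D minor-major seventh chord.
D is the root of D minor-major seventh; root in the bass means root position (figured bass 7).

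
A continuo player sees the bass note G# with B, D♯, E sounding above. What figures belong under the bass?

The notes G#, B, D#, E stack in thirds as E–G#–B–D# — an E major seventh chord. The bass G# is the third, so this is first inversion: figured 6/5.

6/5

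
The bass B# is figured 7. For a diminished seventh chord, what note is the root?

B#

The figures 7 mean the root of the chord is in the bass. If B# is the root of a diminished seventh chord, the root is B# (chord tones B#–D#–F#–A).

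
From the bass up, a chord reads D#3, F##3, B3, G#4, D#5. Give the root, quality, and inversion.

The distinct note names are D#, F##, B, G#. Stacked in thirds they read G#–B–D#–F##, which is a minor-major seventh chord on G#.
The lowest note is D#, the fifth of the chord, so this is second inversion (figured bass 4/3).

G# minor-major seventh, second inversion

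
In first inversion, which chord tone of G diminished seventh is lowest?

In first inversion the third is lowest. For G diminished seventh (G–Bb–Db–Fb) that is Bb.

Bb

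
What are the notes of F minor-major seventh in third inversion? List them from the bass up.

The chord tones are F–Ab–C–E. With the seventh (E) lowest for third inversion: E, F, Ab, C.

E, F, Ab, C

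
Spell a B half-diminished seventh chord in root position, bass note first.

B half-diminished seventh is B–D–F–A. Root position puts the root (B) in the bass, with the remaining tones above: B, D, F, A.

B, D, F, A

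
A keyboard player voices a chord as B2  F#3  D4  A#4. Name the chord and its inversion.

B minor-major seventh, root position

Reducing to letter names: B, F#, D, A#. These stack in thirds as B–D–F#–A# — a B minor-major seventh chord.
B is the root of B minor-major seventh; root in the bass means root position (figured bass 7).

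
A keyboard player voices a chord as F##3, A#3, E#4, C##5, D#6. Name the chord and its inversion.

D# major ninth, first inversion

The pitch classes F##, A#, E#, C##, D# arrange in thirds as D#–F##–A#–C##–E#: a D# major ninth chord.
The lowest note is F##, the third of the chord, so this is first inversion.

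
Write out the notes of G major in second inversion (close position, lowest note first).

D, G, B

G major is G–B–D. Second inversion puts the fifth (D) in the bass, with the remaining tones above: D, G, B.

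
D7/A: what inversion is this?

second inversion

D7/A means D dominant seventh with A in the bass. A is the fifth of D dominant seventh (D–F#–A–C), so this is second inversion.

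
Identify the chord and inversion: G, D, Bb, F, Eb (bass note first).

Reducing to letter names: G, D, Bb, F, Eb. These stack in thirds as Eb–G–Bb–D–F — an Eb major ninth chord.
G is the third of Eb major ninth; third in the bass means first inversion.

Eb major ninth, first inversion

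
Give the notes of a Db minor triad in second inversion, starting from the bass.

Ab, Db, Fb

Spelling Db minor: Db–Fb–Ab. In second inversion the fifth is bass, giving Ab, Db, Fb from the bottom.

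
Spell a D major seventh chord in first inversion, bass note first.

Spelling D major seventh: D–F#–A–C#. In first inversion the third is bass, giving F#, A, C#, D from the bottom.

F#, A, C#, D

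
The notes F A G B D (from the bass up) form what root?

G

Reordering F, A, G, B, D into stacked thirds gives G–B–D–F–A; the bottom of that stack, G, is the root.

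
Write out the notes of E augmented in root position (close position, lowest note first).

E, G#, B#

Spelling E augmented: E–G#–B#. In root position the root is bass, giving E, G#, B# from the bottom.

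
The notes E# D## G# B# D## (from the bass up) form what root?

Reordering E#, D##, G#, B# into stacked thirds gives E#–G#–B#–D##; the bottom of that stack, E#, is the root.

E#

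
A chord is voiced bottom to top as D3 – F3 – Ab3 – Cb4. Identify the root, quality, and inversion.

Reducing to letter names: D, F, Ab, Cb. These stack in thirds as D–F–Ab–Cb — a D diminished seventh chord.
With the root (D) in the bass, the chord is in root position (figured bass 7).

D diminished seventh, root position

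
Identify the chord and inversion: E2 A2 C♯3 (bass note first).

Reducing to letter names: E, A, C#. These stack in thirds as A–C#–E — an A major triad.
E is the fifth of A major; fifth in the bass means second inversion (figured bass 6/4).

A major, second inversion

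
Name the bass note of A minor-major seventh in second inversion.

E

In second inversion the fifth is lowest. For A minor-major seventh (A–C–E–G#) that is E.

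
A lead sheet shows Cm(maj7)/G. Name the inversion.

Cm(maj7)/G means C minor-major seventh with G in the bass. G is the fifth of C minor-major seventh (C–Eb–G–B), so this is second inversion.

second inversion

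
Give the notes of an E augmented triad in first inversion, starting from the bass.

G#, B#, E

Spelling E augmented: E–G#–B#. In first inversion the third is bass, giving G#, B#, E from the bottom.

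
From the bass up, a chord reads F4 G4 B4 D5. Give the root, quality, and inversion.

Reducing to letter names: F, G, B, D. These stack in thirds as G–B–D–F — a G dominant seventh chord.
With the seventh (F) in the bass, the chord is in third inversion (figured bass 4/2).

G dominant seventh, third inversion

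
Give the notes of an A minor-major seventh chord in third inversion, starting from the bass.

G#, A, C, E

Spelling A minor-major seventh: A–C–E–G#. In third inversion the seventh is bass, giving G#, A, C, E from the bottom.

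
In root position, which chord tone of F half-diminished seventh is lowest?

F

The root of F half-diminished seventh (F–Ab–Cb–Eb) is F; that is the bass in root position.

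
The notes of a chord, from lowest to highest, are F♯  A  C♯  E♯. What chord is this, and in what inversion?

Reducing to letter names: F#, A, C#, E#. These stack in thirds as F#–A–C#–E# — an F# minor-major seventh chord.
F# is the root of F# minor-major seventh; root in the bass means root position (figured bass 7).

F# minor-major seventh, root position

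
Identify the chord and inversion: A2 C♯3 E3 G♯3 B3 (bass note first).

A major ninth, root position

The distinct note names are A, C#, E, G#, B. Stacked in thirds they read A–C#–E–G#–B, which is a major ninth chord on A.
A is the root of A major ninth; root in the bass means root position.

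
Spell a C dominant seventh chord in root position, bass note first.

The chord tones are C–E–G–Bb. With the root (C) lowest for root position: C, E, G, Bb.

C, E, G, Bb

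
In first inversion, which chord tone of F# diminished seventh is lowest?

The third of F# diminished seventh (F#–A–C–Eb) is A; that is the bass in first inversion.

A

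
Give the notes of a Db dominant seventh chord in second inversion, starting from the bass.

Spelling Db dominant seventh: Db–F–Ab–Cb. In second inversion the fifth is bass, giving Ab, Cb, Db, F from the bottom.

Ab, Cb, Db, F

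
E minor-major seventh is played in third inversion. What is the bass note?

The seventh of E minor-major seventh (E–G–B–D#) is D#; that is the bass in third inversion.

D#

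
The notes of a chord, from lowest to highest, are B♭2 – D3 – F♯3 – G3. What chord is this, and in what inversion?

Reducing to letter names: Bb, D, F#, G. These stack in thirds as G–Bb–D–F# — a G minor-major seventh chord.
Bb is the third of G minor-major seventh; third in the bass means first inversion (figured bass 6/5).

G minor-major seventh, first inversion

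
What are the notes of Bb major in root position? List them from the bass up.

The chord tones are Bb–D–F. With the root (Bb) lowest for root position: Bb, D, F.

Bb, D, F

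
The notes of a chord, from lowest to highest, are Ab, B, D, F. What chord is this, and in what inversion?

B diminished seventh, third inversion

Reducing to letter names: Ab, B, D, F. These stack in thirds as B–D–F–Ab — a B diminished seventh chord.
With the seventh (Ab) in the bass, the chord is in third inversion (figured bass 4/2).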